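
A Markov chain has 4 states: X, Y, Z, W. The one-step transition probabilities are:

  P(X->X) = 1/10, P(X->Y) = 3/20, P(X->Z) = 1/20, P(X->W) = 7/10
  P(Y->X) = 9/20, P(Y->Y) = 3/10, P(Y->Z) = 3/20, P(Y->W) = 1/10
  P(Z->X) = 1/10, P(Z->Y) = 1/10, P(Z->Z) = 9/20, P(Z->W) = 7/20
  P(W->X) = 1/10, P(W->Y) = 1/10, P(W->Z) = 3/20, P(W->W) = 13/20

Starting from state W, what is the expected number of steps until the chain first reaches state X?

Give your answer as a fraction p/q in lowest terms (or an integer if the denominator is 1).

Answer: 160/23

Derivation:
Let h_i = expected steps to first reach X from state i.
Boundary: h_X = 0.
First-step equations for the other states:
  h_Y = 1 + 9/20*h_X + 3/10*h_Y + 3/20*h_Z + 1/10*h_W
  h_Z = 1 + 1/10*h_X + 1/10*h_Y + 9/20*h_Z + 7/20*h_W
  h_W = 1 + 1/10*h_X + 1/10*h_Y + 3/20*h_Z + 13/20*h_W

Substituting h_X = 0 and rearranging gives the linear system (I - Q) h = 1:
  [7/10, -3/20, -1/10] . (h_Y, h_Z, h_W) = 1
  [-1/10, 11/20, -7/20] . (h_Y, h_Z, h_W) = 1
  [-1/10, -3/20, 7/20] . (h_Y, h_Z, h_W) = 1

Solving yields:
  h_Y = 90/23
  h_Z = 160/23
  h_W = 160/23

Starting state is W, so the expected hitting time is h_W = 160/23.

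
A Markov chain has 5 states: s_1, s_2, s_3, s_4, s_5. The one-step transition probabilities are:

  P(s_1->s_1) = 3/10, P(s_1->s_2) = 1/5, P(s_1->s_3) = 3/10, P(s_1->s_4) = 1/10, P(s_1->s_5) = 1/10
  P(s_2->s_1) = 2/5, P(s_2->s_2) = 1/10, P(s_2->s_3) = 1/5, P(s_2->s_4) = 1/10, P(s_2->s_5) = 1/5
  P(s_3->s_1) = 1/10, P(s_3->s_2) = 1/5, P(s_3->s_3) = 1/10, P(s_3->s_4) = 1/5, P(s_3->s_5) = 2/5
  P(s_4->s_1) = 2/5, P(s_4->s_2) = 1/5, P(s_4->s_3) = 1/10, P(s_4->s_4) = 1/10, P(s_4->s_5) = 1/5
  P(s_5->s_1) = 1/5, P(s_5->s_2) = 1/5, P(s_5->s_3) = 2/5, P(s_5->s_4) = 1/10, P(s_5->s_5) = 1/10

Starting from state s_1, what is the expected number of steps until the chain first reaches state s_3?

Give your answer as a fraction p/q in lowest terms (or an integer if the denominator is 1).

Let h_i = expected steps to first reach s_3 from state i.
Boundary: h_s_3 = 0.
First-step equations for the other states:
  h_s_1 = 1 + 3/10*h_s_1 + 1/5*h_s_2 + 3/10*h_s_3 + 1/10*h_s_4 + 1/10*h_s_5
  h_s_2 = 1 + 2/5*h_s_1 + 1/10*h_s_2 + 1/5*h_s_3 + 1/10*h_s_4 + 1/5*h_s_5
  h_s_4 = 1 + 2/5*h_s_1 + 1/5*h_s_2 + 1/10*h_s_3 + 1/10*h_s_4 + 1/5*h_s_5
  h_s_5 = 1 + 1/5*h_s_1 + 1/5*h_s_2 + 2/5*h_s_3 + 1/10*h_s_4 + 1/10*h_s_5

Substituting h_s_3 = 0 and rearranging gives the linear system (I - Q) h = 1:
  [7/10, -1/5, -1/10, -1/10] . (h_s_1, h_s_2, h_s_4, h_s_5) = 1
  [-2/5, 9/10, -1/10, -1/5] . (h_s_1, h_s_2, h_s_4, h_s_5) = 1
  [-2/5, -1/5, 9/10, -1/5] . (h_s_1, h_s_2, h_s_4, h_s_5) = 1
  [-1/5, -1/5, -1/10, 9/10] . (h_s_1, h_s_2, h_s_4, h_s_5) = 1

Solving yields:
  h_s_1 = 11000/3021
  h_s_2 = 11900/3021
  h_s_4 = 13090/3021
  h_s_5 = 3300/1007

Starting state is s_1, so the expected hitting time is h_s_1 = 11000/3021.

Answer: 11000/3021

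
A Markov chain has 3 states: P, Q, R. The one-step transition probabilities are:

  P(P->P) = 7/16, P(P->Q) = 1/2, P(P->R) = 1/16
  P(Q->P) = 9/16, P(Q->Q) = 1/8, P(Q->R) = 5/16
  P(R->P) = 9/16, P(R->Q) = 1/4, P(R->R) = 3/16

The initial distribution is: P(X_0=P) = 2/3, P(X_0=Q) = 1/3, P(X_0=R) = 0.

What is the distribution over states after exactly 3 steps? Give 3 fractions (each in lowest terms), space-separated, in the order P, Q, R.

Propagating the distribution step by step (d_{t+1} = d_t * P):
d_0 = (P=2/3, Q=1/3, R=0)
  d_1[P] = 2/3*7/16 + 1/3*9/16 + 0*9/16 = 23/48
  d_1[Q] = 2/3*1/2 + 1/3*1/8 + 0*1/4 = 3/8
  d_1[R] = 2/3*1/16 + 1/3*5/16 + 0*3/16 = 7/48
d_1 = (P=23/48, Q=3/8, R=7/48)
  d_2[P] = 23/48*7/16 + 3/8*9/16 + 7/48*9/16 = 193/384
  d_2[Q] = 23/48*1/2 + 3/8*1/8 + 7/48*1/4 = 31/96
  d_2[R] = 23/48*1/16 + 3/8*5/16 + 7/48*3/16 = 67/384
d_2 = (P=193/384, Q=31/96, R=67/384)
  d_3[P] = 193/384*7/16 + 31/96*9/16 + 67/384*9/16 = 1535/3072
  d_3[Q] = 193/384*1/2 + 31/96*1/8 + 67/384*1/4 = 515/1536
  d_3[R] = 193/384*1/16 + 31/96*5/16 + 67/384*3/16 = 169/1024
d_3 = (P=1535/3072, Q=515/1536, R=169/1024)

Answer: 1535/3072 515/1536 169/1024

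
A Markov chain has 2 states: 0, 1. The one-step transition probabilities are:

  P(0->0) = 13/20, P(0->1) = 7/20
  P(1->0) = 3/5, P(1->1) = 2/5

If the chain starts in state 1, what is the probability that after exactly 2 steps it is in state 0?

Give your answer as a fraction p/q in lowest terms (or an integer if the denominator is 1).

Computing P^2 by repeated multiplication:
P^1 =
  0: [13/20, 7/20]
  1: [3/5, 2/5]
P^2 =
  0: [253/400, 147/400]
  1: [63/100, 37/100]

(P^2)[1 -> 0] = 63/100

Answer: 63/100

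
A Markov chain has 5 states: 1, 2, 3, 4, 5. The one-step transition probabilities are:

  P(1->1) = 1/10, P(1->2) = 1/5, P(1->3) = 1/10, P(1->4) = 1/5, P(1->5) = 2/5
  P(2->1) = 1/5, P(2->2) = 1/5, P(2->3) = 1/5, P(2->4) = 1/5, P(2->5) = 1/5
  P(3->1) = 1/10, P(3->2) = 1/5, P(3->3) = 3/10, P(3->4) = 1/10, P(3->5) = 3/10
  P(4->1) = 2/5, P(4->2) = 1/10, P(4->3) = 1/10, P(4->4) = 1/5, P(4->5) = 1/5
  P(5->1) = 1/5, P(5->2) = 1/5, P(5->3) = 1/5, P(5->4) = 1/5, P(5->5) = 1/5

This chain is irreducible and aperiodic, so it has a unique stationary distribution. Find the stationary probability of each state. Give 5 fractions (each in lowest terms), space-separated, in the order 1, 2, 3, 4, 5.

Answer: 192/967 879/4835 174/967 176/967 1246/4835

Derivation:
The stationary distribution satisfies pi = pi * P, i.e.:
  pi_1 = 1/10*pi_1 + 1/5*pi_2 + 1/10*pi_3 + 2/5*pi_4 + 1/5*pi_5
  pi_2 = 1/5*pi_1 + 1/5*pi_2 + 1/5*pi_3 + 1/10*pi_4 + 1/5*pi_5
  pi_3 = 1/10*pi_1 + 1/5*pi_2 + 3/10*pi_3 + 1/10*pi_4 + 1/5*pi_5
  pi_4 = 1/5*pi_1 + 1/5*pi_2 + 1/10*pi_3 + 1/5*pi_4 + 1/5*pi_5
  pi_5 = 2/5*pi_1 + 1/5*pi_2 + 3/10*pi_3 + 1/5*pi_4 + 1/5*pi_5
with normalization: pi_1 + pi_2 + pi_3 + pi_4 + pi_5 = 1.

Using the first 4 balance equations plus normalization, the linear system A*pi = b is:
  [-9/10, 1/5, 1/10, 2/5, 1/5] . pi = 0
  [1/5, -4/5, 1/5, 1/10, 1/5] . pi = 0
  [1/10, 1/5, -7/10, 1/10, 1/5] . pi = 0
  [1/5, 1/5, 1/10, -4/5, 1/5] . pi = 0
  [1, 1, 1, 1, 1] . pi = 1

Solving yields:
  pi_1 = 192/967
  pi_2 = 879/4835
  pi_3 = 174/967
  pi_4 = 176/967
  pi_5 = 1246/4835

Verification (pi * P):
  192/967*1/10 + 879/4835*1/5 + 174/967*1/10 + 176/967*2/5 + 1246/4835*1/5 = 192/967 = pi_1  (ok)
  192/967*1/5 + 879/4835*1/5 + 174/967*1/5 + 176/967*1/10 + 1246/4835*1/5 = 879/4835 = pi_2  (ok)
  192/967*1/10 + 879/4835*1/5 + 174/967*3/10 + 176/967*1/10 + 1246/4835*1/5 = 174/967 = pi_3  (ok)
  192/967*1/5 + 879/4835*1/5 + 174/967*1/10 + 176/967*1/5 + 1246/4835*1/5 = 176/967 = pi_4  (ok)
  192/967*2/5 + 879/4835*1/5 + 174/967*3/10 + 176/967*1/5 + 1246/4835*1/5 = 1246/4835 = pi_5  (ok)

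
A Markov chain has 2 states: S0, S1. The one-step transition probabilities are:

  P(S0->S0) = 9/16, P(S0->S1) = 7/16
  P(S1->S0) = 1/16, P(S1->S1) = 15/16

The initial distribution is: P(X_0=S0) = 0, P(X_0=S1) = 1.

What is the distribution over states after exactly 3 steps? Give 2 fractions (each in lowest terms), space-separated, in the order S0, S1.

Answer: 7/64 57/64

Derivation:
Propagating the distribution step by step (d_{t+1} = d_t * P):
d_0 = (S0=0, S1=1)
  d_1[S0] = 0*9/16 + 1*1/16 = 1/16
  d_1[S1] = 0*7/16 + 1*15/16 = 15/16
d_1 = (S0=1/16, S1=15/16)
  d_2[S0] = 1/16*9/16 + 15/16*1/16 = 3/32
  d_2[S1] = 1/16*7/16 + 15/16*15/16 = 29/32
d_2 = (S0=3/32, S1=29/32)
  d_3[S0] = 3/32*9/16 + 29/32*1/16 = 7/64
  d_3[S1] = 3/32*7/16 + 29/32*15/16 = 57/64
d_3 = (S0=7/64, S1=57/64)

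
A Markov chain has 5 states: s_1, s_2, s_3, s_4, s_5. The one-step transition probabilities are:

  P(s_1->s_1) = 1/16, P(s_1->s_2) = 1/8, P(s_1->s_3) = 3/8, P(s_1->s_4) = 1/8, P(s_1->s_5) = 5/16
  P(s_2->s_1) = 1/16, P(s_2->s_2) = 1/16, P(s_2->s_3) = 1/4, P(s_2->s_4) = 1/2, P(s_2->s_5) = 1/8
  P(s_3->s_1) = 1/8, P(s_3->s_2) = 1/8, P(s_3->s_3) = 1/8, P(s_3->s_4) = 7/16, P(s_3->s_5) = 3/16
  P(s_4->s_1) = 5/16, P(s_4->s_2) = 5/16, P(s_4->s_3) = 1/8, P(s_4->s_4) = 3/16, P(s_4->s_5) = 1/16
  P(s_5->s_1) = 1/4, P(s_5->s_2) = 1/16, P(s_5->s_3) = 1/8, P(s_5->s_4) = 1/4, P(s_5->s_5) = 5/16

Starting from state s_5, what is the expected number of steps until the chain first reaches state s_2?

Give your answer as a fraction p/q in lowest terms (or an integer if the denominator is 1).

Answer: 2662/391

Derivation:
Let h_i = expected steps to first reach s_2 from state i.
Boundary: h_s_2 = 0.
First-step equations for the other states:
  h_s_1 = 1 + 1/16*h_s_1 + 1/8*h_s_2 + 3/8*h_s_3 + 1/8*h_s_4 + 5/16*h_s_5
  h_s_3 = 1 + 1/8*h_s_1 + 1/8*h_s_2 + 1/8*h_s_3 + 7/16*h_s_4 + 3/16*h_s_5
  h_s_4 = 1 + 5/16*h_s_1 + 5/16*h_s_2 + 1/8*h_s_3 + 3/16*h_s_4 + 1/16*h_s_5
  h_s_5 = 1 + 1/4*h_s_1 + 1/16*h_s_2 + 1/8*h_s_3 + 1/4*h_s_4 + 5/16*h_s_5

Substituting h_s_2 = 0 and rearranging gives the linear system (I - Q) h = 1:
  [15/16, -3/8, -1/8, -5/16] . (h_s_1, h_s_3, h_s_4, h_s_5) = 1
  [-1/8, 7/8, -7/16, -3/16] . (h_s_1, h_s_3, h_s_4, h_s_5) = 1
  [-5/16, -1/8, 13/16, -1/16] . (h_s_1, h_s_3, h_s_4, h_s_5) = 1
  [-1/4, -1/8, -1/4, 11/16] . (h_s_1, h_s_3, h_s_4, h_s_5) = 1

Solving yields:
  h_s_1 = 2532/391
  h_s_3 = 2393/391
  h_s_4 = 2028/391
  h_s_5 = 2662/391

Starting state is s_5, so the expected hitting time is h_s_5 = 2662/391.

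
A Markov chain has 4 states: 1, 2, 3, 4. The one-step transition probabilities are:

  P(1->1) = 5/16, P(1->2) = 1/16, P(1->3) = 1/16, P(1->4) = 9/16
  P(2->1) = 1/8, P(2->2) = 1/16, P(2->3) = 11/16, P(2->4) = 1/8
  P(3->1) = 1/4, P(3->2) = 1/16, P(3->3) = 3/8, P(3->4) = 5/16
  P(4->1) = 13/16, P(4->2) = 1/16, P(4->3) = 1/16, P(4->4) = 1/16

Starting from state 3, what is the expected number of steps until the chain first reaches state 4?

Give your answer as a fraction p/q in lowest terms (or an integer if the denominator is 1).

Answer: 3840/1403

Derivation:
Let h_i = expected steps to first reach 4 from state i.
Boundary: h_4 = 0.
First-step equations for the other states:
  h_1 = 1 + 5/16*h_1 + 1/16*h_2 + 1/16*h_3 + 9/16*h_4
  h_2 = 1 + 1/8*h_1 + 1/16*h_2 + 11/16*h_3 + 1/8*h_4
  h_3 = 1 + 1/4*h_1 + 1/16*h_2 + 3/8*h_3 + 5/16*h_4

Substituting h_4 = 0 and rearranging gives the linear system (I - Q) h = 1:
  [11/16, -1/16, -1/16] . (h_1, h_2, h_3) = 1
  [-1/8, 15/16, -11/16] . (h_1, h_2, h_3) = 1
  [-1/4, -1/16, 5/8] . (h_1, h_2, h_3) = 1

Solving yields:
  h_1 = 2816/1403
  h_2 = 4688/1403
  h_3 = 3840/1403

Starting state is 3, so the expected hitting time is h_3 = 3840/1403.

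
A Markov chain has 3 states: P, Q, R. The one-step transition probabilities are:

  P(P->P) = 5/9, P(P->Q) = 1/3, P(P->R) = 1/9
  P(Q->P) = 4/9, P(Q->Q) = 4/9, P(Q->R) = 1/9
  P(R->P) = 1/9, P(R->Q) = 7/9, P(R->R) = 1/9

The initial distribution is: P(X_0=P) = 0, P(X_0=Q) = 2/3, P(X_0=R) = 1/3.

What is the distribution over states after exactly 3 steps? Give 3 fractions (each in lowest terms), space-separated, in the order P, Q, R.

Answer: 37/81 35/81 1/9

Derivation:
Propagating the distribution step by step (d_{t+1} = d_t * P):
d_0 = (P=0, Q=2/3, R=1/3)
  d_1[P] = 0*5/9 + 2/3*4/9 + 1/3*1/9 = 1/3
  d_1[Q] = 0*1/3 + 2/3*4/9 + 1/3*7/9 = 5/9
  d_1[R] = 0*1/9 + 2/3*1/9 + 1/3*1/9 = 1/9
d_1 = (P=1/3, Q=5/9, R=1/9)
  d_2[P] = 1/3*5/9 + 5/9*4/9 + 1/9*1/9 = 4/9
  d_2[Q] = 1/3*1/3 + 5/9*4/9 + 1/9*7/9 = 4/9
  d_2[R] = 1/3*1/9 + 5/9*1/9 + 1/9*1/9 = 1/9
d_2 = (P=4/9, Q=4/9, R=1/9)
  d_3[P] = 4/9*5/9 + 4/9*4/9 + 1/9*1/9 = 37/81
  d_3[Q] = 4/9*1/3 + 4/9*4/9 + 1/9*7/9 = 35/81
  d_3[R] = 4/9*1/9 + 4/9*1/9 + 1/9*1/9 = 1/9
d_3 = (P=37/81, Q=35/81, R=1/9)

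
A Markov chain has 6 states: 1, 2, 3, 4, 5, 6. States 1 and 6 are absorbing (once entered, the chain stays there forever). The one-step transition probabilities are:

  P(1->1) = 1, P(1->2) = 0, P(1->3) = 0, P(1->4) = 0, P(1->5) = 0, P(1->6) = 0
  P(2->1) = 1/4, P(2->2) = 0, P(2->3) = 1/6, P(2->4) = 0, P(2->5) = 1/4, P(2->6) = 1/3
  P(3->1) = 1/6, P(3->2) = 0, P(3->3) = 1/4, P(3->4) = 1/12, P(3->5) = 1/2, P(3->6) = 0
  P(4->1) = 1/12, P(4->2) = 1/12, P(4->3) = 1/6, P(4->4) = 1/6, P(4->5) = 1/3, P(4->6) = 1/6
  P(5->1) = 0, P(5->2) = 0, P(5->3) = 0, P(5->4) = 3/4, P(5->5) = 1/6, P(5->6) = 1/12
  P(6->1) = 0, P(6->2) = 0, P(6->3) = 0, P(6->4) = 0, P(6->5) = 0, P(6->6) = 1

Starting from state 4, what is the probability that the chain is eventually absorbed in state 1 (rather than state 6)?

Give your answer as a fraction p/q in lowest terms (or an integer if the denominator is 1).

Answer: 34/91

Derivation:
Let a_i = P(absorbed in 1 | start in state i).
Boundary conditions: a_1 = 1, a_6 = 0.
For each transient state i, a_i = sum_j P(i->j) * a_j:
  a_2 = 1/4*a_1 + 0*a_2 + 1/6*a_3 + 0*a_4 + 1/4*a_5 + 1/3*a_6
  a_3 = 1/6*a_1 + 0*a_2 + 1/4*a_3 + 1/12*a_4 + 1/2*a_5 + 0*a_6
  a_4 = 1/12*a_1 + 1/12*a_2 + 1/6*a_3 + 1/6*a_4 + 1/3*a_5 + 1/6*a_6
  a_5 = 0*a_1 + 0*a_2 + 0*a_3 + 3/4*a_4 + 1/6*a_5 + 1/12*a_6

Substituting a_1 = 1 and a_6 = 0, rearrange to (I - Q) a = r where r[i] = P(i -> 1):
  [1, -1/6, 0, -1/4] . (a_2, a_3, a_4, a_5) = 1/4
  [0, 3/4, -1/12, -1/2] . (a_2, a_3, a_4, a_5) = 1/6
  [-1/12, -1/6, 5/6, -1/3] . (a_2, a_3, a_4, a_5) = 1/12
  [0, 0, -3/4, 5/6] . (a_2, a_3, a_4, a_5) = 0

Solving yields:
  a_2 = 27/65
  a_3 = 222/455
  a_4 = 34/91
  a_5 = 153/455

Starting state is 4, so the absorption probability is a_4 = 34/91.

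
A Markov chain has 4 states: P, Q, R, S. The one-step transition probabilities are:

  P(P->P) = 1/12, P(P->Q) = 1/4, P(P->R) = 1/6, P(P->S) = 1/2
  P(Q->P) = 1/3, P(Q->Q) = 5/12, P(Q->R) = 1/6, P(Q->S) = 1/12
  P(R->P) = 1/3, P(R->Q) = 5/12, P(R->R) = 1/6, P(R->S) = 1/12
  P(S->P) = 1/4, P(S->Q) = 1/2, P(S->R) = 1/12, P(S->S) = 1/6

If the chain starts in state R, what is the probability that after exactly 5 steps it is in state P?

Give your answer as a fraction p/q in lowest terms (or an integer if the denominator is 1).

Answer: 7867/31104

Derivation:
Computing P^5 by repeated multiplication:
P^1 =
  P: [1/12, 1/4, 1/6, 1/2]
  Q: [1/3, 5/12, 1/6, 1/12]
  R: [1/3, 5/12, 1/6, 1/12]
  S: [1/4, 1/2, 1/12, 1/6]
P^2 =
  P: [13/48, 4/9, 1/8, 23/144]
  Q: [35/144, 53/144, 23/144, 11/48]
  R: [35/144, 53/144, 23/144, 11/48]
  S: [37/144, 7/18, 11/72, 29/144]
P^3 =
  P: [109/432, 665/1728, 265/1728, 181/864]
  Q: [73/288, 683/1728, 85/576, 11/54]
  R: [73/288, 683/1728, 85/576, 11/54]
  S: [109/432, 25/64, 259/1728, 179/864]
P^4 =
  P: [2621/10368, 1355/3456, 1547/10368, 2135/10368]
  Q: [2623/10368, 2029/5184, 97/648, 2135/10368]
  R: [2623/10368, 2029/5184, 97/648, 2135/10368]
  S: [2623/10368, 4063/10368, 1549/10368, 79/384]
P^5 =
  P: [15737/62208, 48733/124416, 18601/124416, 1067/5184]
  Q: [7867/31104, 16243/41472, 18601/124416, 12809/62208]
  R: [7867/31104, 16243/41472, 18601/124416, 12809/62208]
  S: [5245/20736, 48727/124416, 689/4608, 1601/7776]

(P^5)[R -> P] = 7867/31104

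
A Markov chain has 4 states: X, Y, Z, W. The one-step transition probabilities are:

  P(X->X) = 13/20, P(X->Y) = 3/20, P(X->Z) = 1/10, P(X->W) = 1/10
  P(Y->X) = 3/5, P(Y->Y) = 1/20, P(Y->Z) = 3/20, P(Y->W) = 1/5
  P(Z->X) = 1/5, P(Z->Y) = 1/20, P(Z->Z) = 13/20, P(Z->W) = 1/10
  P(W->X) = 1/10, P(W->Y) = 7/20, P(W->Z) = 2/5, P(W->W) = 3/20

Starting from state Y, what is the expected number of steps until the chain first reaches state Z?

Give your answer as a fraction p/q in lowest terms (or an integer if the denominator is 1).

Answer: 1516/237

Derivation:
Let h_i = expected steps to first reach Z from state i.
Boundary: h_Z = 0.
First-step equations for the other states:
  h_X = 1 + 13/20*h_X + 3/20*h_Y + 1/10*h_Z + 1/10*h_W
  h_Y = 1 + 3/5*h_X + 1/20*h_Y + 3/20*h_Z + 1/5*h_W
  h_W = 1 + 1/10*h_X + 7/20*h_Y + 2/5*h_Z + 3/20*h_W

Substituting h_Z = 0 and rearranging gives the linear system (I - Q) h = 1:
  [7/20, -3/20, -1/10] . (h_X, h_Y, h_W) = 1
  [-3/5, 19/20, -1/5] . (h_X, h_Y, h_W) = 1
  [-1/10, -7/20, 17/20] . (h_X, h_Y, h_W) = 1

Solving yields:
  h_X = 1640/237
  h_Y = 1516/237
  h_W = 1096/237

Starting state is Y, so the expected hitting time is h_Y = 1516/237.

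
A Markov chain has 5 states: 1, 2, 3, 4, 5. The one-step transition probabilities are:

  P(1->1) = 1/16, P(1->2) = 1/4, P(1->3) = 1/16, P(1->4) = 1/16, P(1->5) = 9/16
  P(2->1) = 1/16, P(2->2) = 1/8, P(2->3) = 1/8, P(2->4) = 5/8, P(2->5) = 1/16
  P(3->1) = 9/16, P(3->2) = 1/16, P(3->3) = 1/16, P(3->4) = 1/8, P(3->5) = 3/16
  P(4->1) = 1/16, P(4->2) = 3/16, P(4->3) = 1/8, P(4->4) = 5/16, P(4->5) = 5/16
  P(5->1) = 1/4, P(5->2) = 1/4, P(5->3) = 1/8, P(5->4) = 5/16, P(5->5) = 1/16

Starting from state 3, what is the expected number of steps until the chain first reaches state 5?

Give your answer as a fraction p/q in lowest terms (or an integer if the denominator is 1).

Let h_i = expected steps to first reach 5 from state i.
Boundary: h_5 = 0.
First-step equations for the other states:
  h_1 = 1 + 1/16*h_1 + 1/4*h_2 + 1/16*h_3 + 1/16*h_4 + 9/16*h_5
  h_2 = 1 + 1/16*h_1 + 1/8*h_2 + 1/8*h_3 + 5/8*h_4 + 1/16*h_5
  h_3 = 1 + 9/16*h_1 + 1/16*h_2 + 1/16*h_3 + 1/8*h_4 + 3/16*h_5
  h_4 = 1 + 1/16*h_1 + 3/16*h_2 + 1/8*h_3 + 5/16*h_4 + 5/16*h_5

Substituting h_5 = 0 and rearranging gives the linear system (I - Q) h = 1:
  [15/16, -1/4, -1/16, -1/16] . (h_1, h_2, h_3, h_4) = 1
  [-1/16, 7/8, -1/8, -5/8] . (h_1, h_2, h_3, h_4) = 1
  [-9/16, -1/16, 15/16, -1/8] . (h_1, h_2, h_3, h_4) = 1
  [-1/16, -3/16, -1/8, 11/16] . (h_1, h_2, h_3, h_4) = 1

Solving yields:
  h_1 = 29168/10873
  h_2 = 47040/10873
  h_3 = 37312/10873
  h_4 = 38080/10873

Starting state is 3, so the expected hitting time is h_3 = 37312/10873.

Answer: 37312/10873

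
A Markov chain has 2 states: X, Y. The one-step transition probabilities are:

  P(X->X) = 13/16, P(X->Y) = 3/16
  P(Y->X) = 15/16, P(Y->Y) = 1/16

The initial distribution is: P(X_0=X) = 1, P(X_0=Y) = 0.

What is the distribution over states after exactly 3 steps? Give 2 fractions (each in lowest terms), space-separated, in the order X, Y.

Answer: 853/1024 171/1024

Derivation:
Propagating the distribution step by step (d_{t+1} = d_t * P):
d_0 = (X=1, Y=0)
  d_1[X] = 1*13/16 + 0*15/16 = 13/16
  d_1[Y] = 1*3/16 + 0*1/16 = 3/16
d_1 = (X=13/16, Y=3/16)
  d_2[X] = 13/16*13/16 + 3/16*15/16 = 107/128
  d_2[Y] = 13/16*3/16 + 3/16*1/16 = 21/128
d_2 = (X=107/128, Y=21/128)
  d_3[X] = 107/128*13/16 + 21/128*15/16 = 853/1024
  d_3[Y] = 107/128*3/16 + 21/128*1/16 = 171/1024
d_3 = (X=853/1024, Y=171/1024)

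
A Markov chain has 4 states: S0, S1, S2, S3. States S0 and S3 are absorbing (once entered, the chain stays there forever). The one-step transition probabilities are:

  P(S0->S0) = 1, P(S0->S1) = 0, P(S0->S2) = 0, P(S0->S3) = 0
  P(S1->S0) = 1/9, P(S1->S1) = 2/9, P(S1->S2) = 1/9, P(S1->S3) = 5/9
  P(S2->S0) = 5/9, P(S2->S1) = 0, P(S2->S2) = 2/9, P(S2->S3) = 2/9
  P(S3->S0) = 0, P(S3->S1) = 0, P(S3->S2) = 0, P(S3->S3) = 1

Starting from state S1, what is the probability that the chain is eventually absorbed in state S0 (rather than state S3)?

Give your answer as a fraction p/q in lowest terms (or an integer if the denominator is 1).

Answer: 12/49

Derivation:
Let a_i = P(absorbed in S0 | start in state i).
Boundary conditions: a_S0 = 1, a_S3 = 0.
For each transient state i, a_i = sum_j P(i->j) * a_j:
  a_S1 = 1/9*a_S0 + 2/9*a_S1 + 1/9*a_S2 + 5/9*a_S3
  a_S2 = 5/9*a_S0 + 0*a_S1 + 2/9*a_S2 + 2/9*a_S3

Substituting a_S0 = 1 and a_S3 = 0, rearrange to (I - Q) a = r where r[i] = P(i -> S0):
  [7/9, -1/9] . (a_S1, a_S2) = 1/9
  [0, 7/9] . (a_S1, a_S2) = 5/9

Solving yields:
  a_S1 = 12/49
  a_S2 = 5/7

Starting state is S1, so the absorption probability is a_S1 = 12/49.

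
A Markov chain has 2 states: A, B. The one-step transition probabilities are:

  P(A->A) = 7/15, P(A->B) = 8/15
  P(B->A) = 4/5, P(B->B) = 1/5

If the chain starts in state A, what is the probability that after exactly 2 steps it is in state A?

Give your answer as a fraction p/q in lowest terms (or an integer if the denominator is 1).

Answer: 29/45

Derivation:
Computing P^2 by repeated multiplication:
P^1 =
  A: [7/15, 8/15]
  B: [4/5, 1/5]
P^2 =
  A: [29/45, 16/45]
  B: [8/15, 7/15]

(P^2)[A -> A] = 29/45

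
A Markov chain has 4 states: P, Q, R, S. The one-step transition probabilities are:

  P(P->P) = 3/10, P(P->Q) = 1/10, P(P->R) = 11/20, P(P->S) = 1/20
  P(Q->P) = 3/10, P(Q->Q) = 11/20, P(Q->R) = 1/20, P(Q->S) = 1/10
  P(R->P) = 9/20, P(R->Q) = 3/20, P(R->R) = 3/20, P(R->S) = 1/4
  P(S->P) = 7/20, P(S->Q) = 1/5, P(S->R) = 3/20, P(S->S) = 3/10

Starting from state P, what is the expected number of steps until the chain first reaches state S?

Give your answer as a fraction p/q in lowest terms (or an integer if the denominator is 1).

Answer: 2120/263

Derivation:
Let h_i = expected steps to first reach S from state i.
Boundary: h_S = 0.
First-step equations for the other states:
  h_P = 1 + 3/10*h_P + 1/10*h_Q + 11/20*h_R + 1/20*h_S
  h_Q = 1 + 3/10*h_P + 11/20*h_Q + 1/20*h_R + 1/10*h_S
  h_R = 1 + 9/20*h_P + 3/20*h_Q + 3/20*h_R + 1/4*h_S

Substituting h_S = 0 and rearranging gives the linear system (I - Q) h = 1:
  [7/10, -1/10, -11/20] . (h_P, h_Q, h_R) = 1
  [-3/10, 9/20, -1/20] . (h_P, h_Q, h_R) = 1
  [-9/20, -3/20, 17/20] . (h_P, h_Q, h_R) = 1

Solving yields:
  h_P = 2120/263
  h_Q = 2200/263
  h_R = 1820/263

Starting state is P, so the expected hitting time is h_P = 2120/263.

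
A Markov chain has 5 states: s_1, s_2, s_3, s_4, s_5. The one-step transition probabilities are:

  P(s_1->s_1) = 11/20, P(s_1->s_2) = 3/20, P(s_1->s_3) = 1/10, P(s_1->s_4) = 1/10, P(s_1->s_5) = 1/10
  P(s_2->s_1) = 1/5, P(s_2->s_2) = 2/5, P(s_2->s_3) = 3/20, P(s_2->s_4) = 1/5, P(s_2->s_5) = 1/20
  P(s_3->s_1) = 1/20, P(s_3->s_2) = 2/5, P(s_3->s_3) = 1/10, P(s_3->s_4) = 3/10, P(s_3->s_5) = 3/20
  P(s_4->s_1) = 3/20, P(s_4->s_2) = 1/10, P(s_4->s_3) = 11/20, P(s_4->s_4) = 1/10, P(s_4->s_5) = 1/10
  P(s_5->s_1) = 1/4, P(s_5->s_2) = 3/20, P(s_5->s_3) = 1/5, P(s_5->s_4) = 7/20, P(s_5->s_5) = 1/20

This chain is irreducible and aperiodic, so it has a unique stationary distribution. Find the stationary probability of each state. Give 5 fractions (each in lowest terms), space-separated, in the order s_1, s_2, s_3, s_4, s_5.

The stationary distribution satisfies pi = pi * P, i.e.:
  pi_s_1 = 11/20*pi_s_1 + 1/5*pi_s_2 + 1/20*pi_s_3 + 3/20*pi_s_4 + 1/4*pi_s_5
  pi_s_2 = 3/20*pi_s_1 + 2/5*pi_s_2 + 2/5*pi_s_3 + 1/10*pi_s_4 + 3/20*pi_s_5
  pi_s_3 = 1/10*pi_s_1 + 3/20*pi_s_2 + 1/10*pi_s_3 + 11/20*pi_s_4 + 1/5*pi_s_5
  pi_s_4 = 1/10*pi_s_1 + 1/5*pi_s_2 + 3/10*pi_s_3 + 1/10*pi_s_4 + 7/20*pi_s_5
  pi_s_5 = 1/10*pi_s_1 + 1/20*pi_s_2 + 3/20*pi_s_3 + 1/10*pi_s_4 + 1/20*pi_s_5
with normalization: pi_s_1 + pi_s_2 + pi_s_3 + pi_s_4 + pi_s_5 = 1.

Using the first 4 balance equations plus normalization, the linear system A*pi = b is:
  [-9/20, 1/5, 1/20, 3/20, 1/4] . pi = 0
  [3/20, -3/5, 2/5, 1/10, 3/20] . pi = 0
  [1/10, 3/20, -9/10, 11/20, 1/5] . pi = 0
  [1/10, 1/5, 3/10, -9/10, 7/20] . pi = 0
  [1, 1, 1, 1, 1] . pi = 1

Solving yields:
  pi_s_1 = 9302/36879
  pi_s_2 = 28387/110637
  pi_s_3 = 22993/110637
  pi_s_4 = 1109/5823
  pi_s_5 = 10280/110637

Verification (pi * P):
  9302/36879*11/20 + 28387/110637*1/5 + 22993/110637*1/20 + 1109/5823*3/20 + 10280/110637*1/4 = 9302/36879 = pi_s_1  (ok)
  9302/36879*3/20 + 28387/110637*2/5 + 22993/110637*2/5 + 1109/5823*1/10 + 10280/110637*3/20 = 28387/110637 = pi_s_2  (ok)
  9302/36879*1/10 + 28387/110637*3/20 + 22993/110637*1/10 + 1109/5823*11/20 + 10280/110637*1/5 = 22993/110637 = pi_s_3  (ok)
  9302/36879*1/10 + 28387/110637*1/5 + 22993/110637*3/10 + 1109/5823*1/10 + 10280/110637*7/20 = 1109/5823 = pi_s_4  (ok)
  9302/36879*1/10 + 28387/110637*1/20 + 22993/110637*3/20 + 1109/5823*1/10 + 10280/110637*1/20 = 10280/110637 = pi_s_5  (ok)

Answer: 9302/36879 28387/110637 22993/110637 1109/5823 10280/110637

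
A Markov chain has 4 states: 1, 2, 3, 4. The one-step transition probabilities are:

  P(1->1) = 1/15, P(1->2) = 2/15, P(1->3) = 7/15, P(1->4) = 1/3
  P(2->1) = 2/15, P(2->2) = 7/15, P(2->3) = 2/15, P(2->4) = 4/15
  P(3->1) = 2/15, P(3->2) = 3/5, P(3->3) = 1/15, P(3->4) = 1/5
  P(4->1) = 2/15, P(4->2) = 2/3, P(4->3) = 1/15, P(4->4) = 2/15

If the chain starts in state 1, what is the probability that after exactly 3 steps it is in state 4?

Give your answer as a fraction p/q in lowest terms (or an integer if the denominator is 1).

Answer: 818/3375

Derivation:
Computing P^3 by repeated multiplication:
P^1 =
  1: [1/15, 2/15, 7/15, 1/3]
  2: [2/15, 7/15, 2/15, 4/15]
  3: [2/15, 3/5, 1/15, 1/5]
  4: [2/15, 2/3, 1/15, 2/15]
P^2 =
  1: [29/225, 43/75, 23/225, 44/225]
  2: [28/225, 37/75, 34/225, 52/225]
  3: [28/225, 106/225, 4/25, 11/45]
  4: [28/225, 103/225, 37/225, 19/75]
P^3 =
  1: [421/3375, 536/1125, 176/1125, 818/3375]
  2: [422/3375, 553/1125, 56/375, 158/675]
  3: [422/3375, 1672/3375, 499/3375, 782/3375]
  4: [422/3375, 112/225, 496/3375, 259/1125]

(P^3)[1 -> 4] = 818/3375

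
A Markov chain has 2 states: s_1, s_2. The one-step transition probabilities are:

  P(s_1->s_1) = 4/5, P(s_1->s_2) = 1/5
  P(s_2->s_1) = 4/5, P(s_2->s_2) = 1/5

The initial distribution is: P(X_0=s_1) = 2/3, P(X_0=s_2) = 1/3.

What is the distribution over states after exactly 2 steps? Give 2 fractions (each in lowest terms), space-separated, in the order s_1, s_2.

Propagating the distribution step by step (d_{t+1} = d_t * P):
d_0 = (s_1=2/3, s_2=1/3)
  d_1[s_1] = 2/3*4/5 + 1/3*4/5 = 4/5
  d_1[s_2] = 2/3*1/5 + 1/3*1/5 = 1/5
d_1 = (s_1=4/5, s_2=1/5)
  d_2[s_1] = 4/5*4/5 + 1/5*4/5 = 4/5
  d_2[s_2] = 4/5*1/5 + 1/5*1/5 = 1/5
d_2 = (s_1=4/5, s_2=1/5)

Answer: 4/5 1/5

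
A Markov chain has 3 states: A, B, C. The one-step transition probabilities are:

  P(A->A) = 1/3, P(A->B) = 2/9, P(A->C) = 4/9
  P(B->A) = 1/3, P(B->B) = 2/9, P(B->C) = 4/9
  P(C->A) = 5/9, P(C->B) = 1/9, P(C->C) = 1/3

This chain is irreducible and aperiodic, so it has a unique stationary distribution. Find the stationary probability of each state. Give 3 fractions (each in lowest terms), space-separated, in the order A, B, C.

The stationary distribution satisfies pi = pi * P, i.e.:
  pi_A = 1/3*pi_A + 1/3*pi_B + 5/9*pi_C
  pi_B = 2/9*pi_A + 2/9*pi_B + 1/9*pi_C
  pi_C = 4/9*pi_A + 4/9*pi_B + 1/3*pi_C
with normalization: pi_A + pi_B + pi_C = 1.

Using the first 2 balance equations plus normalization, the linear system A*pi = b is:
  [-2/3, 1/3, 5/9] . pi = 0
  [2/9, -7/9, 1/9] . pi = 0
  [1, 1, 1] . pi = 1

Solving yields:
  pi_A = 19/45
  pi_B = 8/45
  pi_C = 2/5

Verification (pi * P):
  19/45*1/3 + 8/45*1/3 + 2/5*5/9 = 19/45 = pi_A  (ok)
  19/45*2/9 + 8/45*2/9 + 2/5*1/9 = 8/45 = pi_B  (ok)
  19/45*4/9 + 8/45*4/9 + 2/5*1/3 = 2/5 = pi_C  (ok)

Answer: 19/45 8/45 2/5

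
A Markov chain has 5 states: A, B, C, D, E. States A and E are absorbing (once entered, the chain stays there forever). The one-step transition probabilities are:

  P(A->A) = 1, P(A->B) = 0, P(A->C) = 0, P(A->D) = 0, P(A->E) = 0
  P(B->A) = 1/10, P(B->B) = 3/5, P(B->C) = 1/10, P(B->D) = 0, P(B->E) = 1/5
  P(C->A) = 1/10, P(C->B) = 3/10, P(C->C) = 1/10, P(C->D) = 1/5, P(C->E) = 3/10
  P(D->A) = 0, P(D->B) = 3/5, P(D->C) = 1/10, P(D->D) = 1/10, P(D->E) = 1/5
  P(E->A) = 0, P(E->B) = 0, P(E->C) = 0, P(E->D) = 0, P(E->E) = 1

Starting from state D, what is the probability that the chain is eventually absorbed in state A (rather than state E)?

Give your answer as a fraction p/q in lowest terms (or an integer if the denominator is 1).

Answer: 67/277

Derivation:
Let a_i = P(absorbed in A | start in state i).
Boundary conditions: a_A = 1, a_E = 0.
For each transient state i, a_i = sum_j P(i->j) * a_j:
  a_B = 1/10*a_A + 3/5*a_B + 1/10*a_C + 0*a_D + 1/5*a_E
  a_C = 1/10*a_A + 3/10*a_B + 1/10*a_C + 1/5*a_D + 3/10*a_E
  a_D = 0*a_A + 3/5*a_B + 1/10*a_C + 1/10*a_D + 1/5*a_E

Substituting a_A = 1 and a_E = 0, rearrange to (I - Q) a = r where r[i] = P(i -> A):
  [2/5, -1/10, 0] . (a_B, a_C, a_D) = 1/10
  [-3/10, 9/10, -1/5] . (a_B, a_C, a_D) = 1/10
  [-3/5, -1/10, 9/10] . (a_B, a_C, a_D) = 0

Solving yields:
  a_B = 88/277
  a_C = 75/277
  a_D = 67/277

Starting state is D, so the absorption probability is a_D = 67/277.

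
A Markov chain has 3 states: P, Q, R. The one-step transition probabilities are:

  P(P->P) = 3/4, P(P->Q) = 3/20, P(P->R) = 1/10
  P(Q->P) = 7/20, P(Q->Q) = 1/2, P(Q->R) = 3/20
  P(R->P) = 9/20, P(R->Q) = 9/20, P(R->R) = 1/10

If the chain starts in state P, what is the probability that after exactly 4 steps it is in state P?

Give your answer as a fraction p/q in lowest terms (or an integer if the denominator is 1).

Computing P^4 by repeated multiplication:
P^1 =
  P: [3/4, 3/20, 1/10]
  Q: [7/20, 1/2, 3/20]
  R: [9/20, 9/20, 1/10]
P^2 =
  P: [33/50, 93/400, 43/400]
  Q: [101/200, 37/100, 1/8]
  R: [27/50, 27/80, 49/400]
P^3 =
  P: [2499/4000, 2109/8000, 893/8000]
  Q: [1129/2000, 317/1000, 237/2000]
  R: [2313/4000, 2439/8000, 187/1600]
P^4 =
  P: [9777/16000, 44121/160000, 18109/160000]
  Q: [11753/20000, 593/2000, 2317/20000]
  R: [47439/80000, 46683/160000, 18439/160000]

(P^4)[P -> P] = 9777/16000

Answer: 9777/16000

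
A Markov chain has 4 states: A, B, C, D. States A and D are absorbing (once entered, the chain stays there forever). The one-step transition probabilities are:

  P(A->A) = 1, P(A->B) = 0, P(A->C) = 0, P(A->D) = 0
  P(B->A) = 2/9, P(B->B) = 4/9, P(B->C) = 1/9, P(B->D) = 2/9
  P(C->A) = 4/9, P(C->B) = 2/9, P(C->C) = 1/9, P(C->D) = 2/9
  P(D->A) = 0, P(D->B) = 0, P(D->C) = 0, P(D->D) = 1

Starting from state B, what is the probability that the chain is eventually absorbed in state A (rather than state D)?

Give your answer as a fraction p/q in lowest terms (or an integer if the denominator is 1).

Let a_i = P(absorbed in A | start in state i).
Boundary conditions: a_A = 1, a_D = 0.
For each transient state i, a_i = sum_j P(i->j) * a_j:
  a_B = 2/9*a_A + 4/9*a_B + 1/9*a_C + 2/9*a_D
  a_C = 4/9*a_A + 2/9*a_B + 1/9*a_C + 2/9*a_D

Substituting a_A = 1 and a_D = 0, rearrange to (I - Q) a = r where r[i] = P(i -> A):
  [5/9, -1/9] . (a_B, a_C) = 2/9
  [-2/9, 8/9] . (a_B, a_C) = 4/9

Solving yields:
  a_B = 10/19
  a_C = 12/19

Starting state is B, so the absorption probability is a_B = 10/19.

Answer: 10/19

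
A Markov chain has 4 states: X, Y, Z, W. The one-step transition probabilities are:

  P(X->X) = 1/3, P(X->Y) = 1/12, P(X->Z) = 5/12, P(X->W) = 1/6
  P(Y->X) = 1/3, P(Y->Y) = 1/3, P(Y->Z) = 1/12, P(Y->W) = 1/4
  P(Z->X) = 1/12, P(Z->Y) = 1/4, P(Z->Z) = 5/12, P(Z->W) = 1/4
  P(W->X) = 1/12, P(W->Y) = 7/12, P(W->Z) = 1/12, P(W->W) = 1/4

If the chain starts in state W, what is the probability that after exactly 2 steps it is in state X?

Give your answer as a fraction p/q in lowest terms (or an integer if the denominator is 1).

Answer: 1/4

Derivation:
Computing P^2 by repeated multiplication:
P^1 =
  X: [1/3, 1/12, 5/12, 1/6]
  Y: [1/3, 1/3, 1/12, 1/4]
  Z: [1/12, 1/4, 5/12, 1/4]
  W: [1/12, 7/12, 1/12, 1/4]
P^2 =
  X: [3/16, 37/144, 1/3, 2/9]
  Y: [1/4, 11/36, 2/9, 2/9]
  Z: [1/6, 49/144, 1/4, 35/144]
  W: [1/4, 53/144, 5/36, 35/144]

(P^2)[W -> X] = 1/4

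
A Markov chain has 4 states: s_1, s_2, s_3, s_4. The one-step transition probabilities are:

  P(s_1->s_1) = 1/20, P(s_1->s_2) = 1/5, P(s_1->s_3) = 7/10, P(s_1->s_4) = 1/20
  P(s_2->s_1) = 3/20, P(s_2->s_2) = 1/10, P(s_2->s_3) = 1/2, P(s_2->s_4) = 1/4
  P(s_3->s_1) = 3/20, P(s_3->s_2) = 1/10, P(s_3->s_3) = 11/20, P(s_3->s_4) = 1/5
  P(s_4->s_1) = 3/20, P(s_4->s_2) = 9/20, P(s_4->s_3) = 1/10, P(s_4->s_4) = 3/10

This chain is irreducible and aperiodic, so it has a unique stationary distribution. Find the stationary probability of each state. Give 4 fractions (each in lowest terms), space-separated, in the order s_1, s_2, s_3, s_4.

Answer: 3/22 1453/7766 1812/3883 815/3883

Derivation:
The stationary distribution satisfies pi = pi * P, i.e.:
  pi_s_1 = 1/20*pi_s_1 + 3/20*pi_s_2 + 3/20*pi_s_3 + 3/20*pi_s_4
  pi_s_2 = 1/5*pi_s_1 + 1/10*pi_s_2 + 1/10*pi_s_3 + 9/20*pi_s_4
  pi_s_3 = 7/10*pi_s_1 + 1/2*pi_s_2 + 11/20*pi_s_3 + 1/10*pi_s_4
  pi_s_4 = 1/20*pi_s_1 + 1/4*pi_s_2 + 1/5*pi_s_3 + 3/10*pi_s_4
with normalization: pi_s_1 + pi_s_2 + pi_s_3 + pi_s_4 = 1.

Using the first 3 balance equations plus normalization, the linear system A*pi = b is:
  [-19/20, 3/20, 3/20, 3/20] . pi = 0
  [1/5, -9/10, 1/10, 9/20] . pi = 0
  [7/10, 1/2, -9/20, 1/10] . pi = 0
  [1, 1, 1, 1] . pi = 1

Solving yields:
  pi_s_1 = 3/22
  pi_s_2 = 1453/7766
  pi_s_3 = 1812/3883
  pi_s_4 = 815/3883

Verification (pi * P):
  3/22*1/20 + 1453/7766*3/20 + 1812/3883*3/20 + 815/3883*3/20 = 3/22 = pi_s_1  (ok)
  3/22*1/5 + 1453/7766*1/10 + 1812/3883*1/10 + 815/3883*9/20 = 1453/7766 = pi_s_2  (ok)
  3/22*7/10 + 1453/7766*1/2 + 1812/3883*11/20 + 815/3883*1/10 = 1812/3883 = pi_s_3  (ok)
  3/22*1/20 + 1453/7766*1/4 + 1812/3883*1/5 + 815/3883*3/10 = 815/3883 = pi_s_4  (ok)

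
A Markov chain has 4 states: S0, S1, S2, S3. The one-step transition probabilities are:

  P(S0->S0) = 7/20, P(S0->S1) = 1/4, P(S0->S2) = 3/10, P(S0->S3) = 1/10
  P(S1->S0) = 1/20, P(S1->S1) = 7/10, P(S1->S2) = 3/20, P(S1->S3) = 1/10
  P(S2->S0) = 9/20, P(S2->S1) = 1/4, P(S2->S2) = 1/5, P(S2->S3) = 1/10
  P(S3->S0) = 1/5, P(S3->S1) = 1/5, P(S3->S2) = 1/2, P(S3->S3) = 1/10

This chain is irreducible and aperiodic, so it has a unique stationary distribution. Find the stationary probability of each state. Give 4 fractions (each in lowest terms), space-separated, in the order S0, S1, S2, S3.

The stationary distribution satisfies pi = pi * P, i.e.:
  pi_S0 = 7/20*pi_S0 + 1/20*pi_S1 + 9/20*pi_S2 + 1/5*pi_S3
  pi_S1 = 1/4*pi_S0 + 7/10*pi_S1 + 1/4*pi_S2 + 1/5*pi_S3
  pi_S2 = 3/10*pi_S0 + 3/20*pi_S1 + 1/5*pi_S2 + 1/2*pi_S3
  pi_S3 = 1/10*pi_S0 + 1/10*pi_S1 + 1/10*pi_S2 + 1/10*pi_S3
with normalization: pi_S0 + pi_S1 + pi_S2 + pi_S3 = 1.

Using the first 3 balance equations plus normalization, the linear system A*pi = b is:
  [-13/20, 1/20, 9/20, 1/5] . pi = 0
  [1/4, -3/10, 1/4, 1/5] . pi = 0
  [3/10, 3/20, -4/5, 1/2] . pi = 0
  [1, 1, 1, 1] . pi = 1

Solving yields:
  pi_S0 = 543/2420
  pi_S1 = 49/110
  pi_S2 = 557/2420
  pi_S3 = 1/10

Verification (pi * P):
  543/2420*7/20 + 49/110*1/20 + 557/2420*9/20 + 1/10*1/5 = 543/2420 = pi_S0  (ok)
  543/2420*1/4 + 49/110*7/10 + 557/2420*1/4 + 1/10*1/5 = 49/110 = pi_S1  (ok)
  543/2420*3/10 + 49/110*3/20 + 557/2420*1/5 + 1/10*1/2 = 557/2420 = pi_S2  (ok)
  543/2420*1/10 + 49/110*1/10 + 557/2420*1/10 + 1/10*1/10 = 1/10 = pi_S3  (ok)

Answer: 543/2420 49/110 557/2420 1/10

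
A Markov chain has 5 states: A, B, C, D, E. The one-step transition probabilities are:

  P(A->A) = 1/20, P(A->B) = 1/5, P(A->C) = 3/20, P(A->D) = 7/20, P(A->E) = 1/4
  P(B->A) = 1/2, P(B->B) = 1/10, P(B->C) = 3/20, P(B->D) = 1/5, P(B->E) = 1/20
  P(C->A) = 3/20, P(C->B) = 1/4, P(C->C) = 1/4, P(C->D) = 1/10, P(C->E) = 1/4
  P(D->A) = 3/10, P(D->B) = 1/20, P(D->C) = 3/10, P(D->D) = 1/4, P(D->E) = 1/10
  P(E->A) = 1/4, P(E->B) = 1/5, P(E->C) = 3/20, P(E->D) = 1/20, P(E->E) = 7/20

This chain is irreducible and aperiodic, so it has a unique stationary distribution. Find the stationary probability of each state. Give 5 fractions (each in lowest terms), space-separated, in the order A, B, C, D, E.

The stationary distribution satisfies pi = pi * P, i.e.:
  pi_A = 1/20*pi_A + 1/2*pi_B + 3/20*pi_C + 3/10*pi_D + 1/4*pi_E
  pi_B = 1/5*pi_A + 1/10*pi_B + 1/4*pi_C + 1/20*pi_D + 1/5*pi_E
  pi_C = 3/20*pi_A + 3/20*pi_B + 1/4*pi_C + 3/10*pi_D + 3/20*pi_E
  pi_D = 7/20*pi_A + 1/5*pi_B + 1/10*pi_C + 1/4*pi_D + 1/20*pi_E
  pi_E = 1/4*pi_A + 1/20*pi_B + 1/4*pi_C + 1/10*pi_D + 7/20*pi_E
with normalization: pi_A + pi_B + pi_C + pi_D + pi_E = 1.

Using the first 4 balance equations plus normalization, the linear system A*pi = b is:
  [-19/20, 1/2, 3/20, 3/10, 1/4] . pi = 0
  [1/5, -9/10, 1/4, 1/20, 1/5] . pi = 0
  [3/20, 3/20, -3/4, 3/10, 3/20] . pi = 0
  [7/20, 1/5, 1/10, -3/4, 1/20] . pi = 0
  [1, 1, 1, 1, 1] . pi = 1

Solving yields:
  pi_A = 2004/8561
  pi_B = 1408/8561
  pi_C = 1703/8561
  pi_D = 1657/8561
  pi_E = 1789/8561

Verification (pi * P):
  2004/8561*1/20 + 1408/8561*1/2 + 1703/8561*3/20 + 1657/8561*3/10 + 1789/8561*1/4 = 2004/8561 = pi_A  (ok)
  2004/8561*1/5 + 1408/8561*1/10 + 1703/8561*1/4 + 1657/8561*1/20 + 1789/8561*1/5 = 1408/8561 = pi_B  (ok)
  2004/8561*3/20 + 1408/8561*3/20 + 1703/8561*1/4 + 1657/8561*3/10 + 1789/8561*3/20 = 1703/8561 = pi_C  (ok)
  2004/8561*7/20 + 1408/8561*1/5 + 1703/8561*1/10 + 1657/8561*1/4 + 1789/8561*1/20 = 1657/8561 = pi_D  (ok)
  2004/8561*1/4 + 1408/8561*1/20 + 1703/8561*1/4 + 1657/8561*1/10 + 1789/8561*7/20 = 1789/8561 = pi_E  (ok)

Answer: 2004/8561 1408/8561 1703/8561 1657/8561 1789/8561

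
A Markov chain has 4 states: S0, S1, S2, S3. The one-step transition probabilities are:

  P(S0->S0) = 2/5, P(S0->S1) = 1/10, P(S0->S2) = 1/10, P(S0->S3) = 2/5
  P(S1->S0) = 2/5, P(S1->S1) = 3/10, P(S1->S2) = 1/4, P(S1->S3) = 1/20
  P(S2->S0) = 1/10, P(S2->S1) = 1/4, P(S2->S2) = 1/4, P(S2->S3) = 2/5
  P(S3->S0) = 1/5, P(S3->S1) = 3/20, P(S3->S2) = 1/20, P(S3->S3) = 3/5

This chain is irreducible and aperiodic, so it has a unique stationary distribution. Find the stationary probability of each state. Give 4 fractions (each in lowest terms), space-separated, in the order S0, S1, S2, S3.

The stationary distribution satisfies pi = pi * P, i.e.:
  pi_S0 = 2/5*pi_S0 + 2/5*pi_S1 + 1/10*pi_S2 + 1/5*pi_S3
  pi_S1 = 1/10*pi_S0 + 3/10*pi_S1 + 1/4*pi_S2 + 3/20*pi_S3
  pi_S2 = 1/10*pi_S0 + 1/4*pi_S1 + 1/4*pi_S2 + 1/20*pi_S3
  pi_S3 = 2/5*pi_S0 + 1/20*pi_S1 + 2/5*pi_S2 + 3/5*pi_S3
with normalization: pi_S0 + pi_S1 + pi_S2 + pi_S3 = 1.

Using the first 3 balance equations plus normalization, the linear system A*pi = b is:
  [-3/5, 2/5, 1/10, 1/5] . pi = 0
  [1/10, -7/10, 1/4, 3/20] . pi = 0
  [1/10, 1/4, -3/4, 1/20] . pi = 0
  [1, 1, 1, 1] . pi = 1

Solving yields:
  pi_S0 = 599/2153
  pi_S1 = 376/2153
  pi_S2 = 266/2153
  pi_S3 = 912/2153

Verification (pi * P):
  599/2153*2/5 + 376/2153*2/5 + 266/2153*1/10 + 912/2153*1/5 = 599/2153 = pi_S0  (ok)
  599/2153*1/10 + 376/2153*3/10 + 266/2153*1/4 + 912/2153*3/20 = 376/2153 = pi_S1  (ok)
  599/2153*1/10 + 376/2153*1/4 + 266/2153*1/4 + 912/2153*1/20 = 266/2153 = pi_S2  (ok)
  599/2153*2/5 + 376/2153*1/20 + 266/2153*2/5 + 912/2153*3/5 = 912/2153 = pi_S3  (ok)

Answer: 599/2153 376/2153 266/2153 912/2153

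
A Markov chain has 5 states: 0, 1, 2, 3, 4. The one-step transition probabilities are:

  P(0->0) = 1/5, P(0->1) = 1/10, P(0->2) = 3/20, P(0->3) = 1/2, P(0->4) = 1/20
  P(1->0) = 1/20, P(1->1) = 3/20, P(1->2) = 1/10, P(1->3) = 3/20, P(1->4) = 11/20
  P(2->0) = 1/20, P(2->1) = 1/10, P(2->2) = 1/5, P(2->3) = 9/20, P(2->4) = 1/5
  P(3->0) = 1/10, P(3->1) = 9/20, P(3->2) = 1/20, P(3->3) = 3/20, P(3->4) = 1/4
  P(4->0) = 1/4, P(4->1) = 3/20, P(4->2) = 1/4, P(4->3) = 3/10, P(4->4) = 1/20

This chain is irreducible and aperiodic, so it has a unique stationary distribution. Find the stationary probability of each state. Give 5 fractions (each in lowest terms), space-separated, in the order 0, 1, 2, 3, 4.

Answer: 28088/215593 6728/30799 30693/215593 58987/215593 7247/30799

Derivation:
The stationary distribution satisfies pi = pi * P, i.e.:
  pi_0 = 1/5*pi_0 + 1/20*pi_1 + 1/20*pi_2 + 1/10*pi_3 + 1/4*pi_4
  pi_1 = 1/10*pi_0 + 3/20*pi_1 + 1/10*pi_2 + 9/20*pi_3 + 3/20*pi_4
  pi_2 = 3/20*pi_0 + 1/10*pi_1 + 1/5*pi_2 + 1/20*pi_3 + 1/4*pi_4
  pi_3 = 1/2*pi_0 + 3/20*pi_1 + 9/20*pi_2 + 3/20*pi_3 + 3/10*pi_4
  pi_4 = 1/20*pi_0 + 11/20*pi_1 + 1/5*pi_2 + 1/4*pi_3 + 1/20*pi_4
with normalization: pi_0 + pi_1 + pi_2 + pi_3 + pi_4 = 1.

Using the first 4 balance equations plus normalization, the linear system A*pi = b is:
  [-4/5, 1/20, 1/20, 1/10, 1/4] . pi = 0
  [1/10, -17/20, 1/10, 9/20, 3/20] . pi = 0
  [3/20, 1/10, -4/5, 1/20, 1/4] . pi = 0
  [1/2, 3/20, 9/20, -17/20, 3/10] . pi = 0
  [1, 1, 1, 1, 1] . pi = 1

Solving yields:
  pi_0 = 28088/215593
  pi_1 = 6728/30799
  pi_2 = 30693/215593
  pi_3 = 58987/215593
  pi_4 = 7247/30799

Verification (pi * P):
  28088/215593*1/5 + 6728/30799*1/20 + 30693/215593*1/20 + 58987/215593*1/10 + 7247/30799*1/4 = 28088/215593 = pi_0  (ok)
  28088/215593*1/10 + 6728/30799*3/20 + 30693/215593*1/10 + 58987/215593*9/20 + 7247/30799*3/20 = 6728/30799 = pi_1  (ok)
  28088/215593*3/20 + 6728/30799*1/10 + 30693/215593*1/5 + 58987/215593*1/20 + 7247/30799*1/4 = 30693/215593 = pi_2  (ok)
  28088/215593*1/2 + 6728/30799*3/20 + 30693/215593*9/20 + 58987/215593*3/20 + 7247/30799*3/10 = 58987/215593 = pi_3  (ok)
  28088/215593*1/20 + 6728/30799*11/20 + 30693/215593*1/5 + 58987/215593*1/4 + 7247/30799*1/20 = 7247/30799 = pi_4  (ok)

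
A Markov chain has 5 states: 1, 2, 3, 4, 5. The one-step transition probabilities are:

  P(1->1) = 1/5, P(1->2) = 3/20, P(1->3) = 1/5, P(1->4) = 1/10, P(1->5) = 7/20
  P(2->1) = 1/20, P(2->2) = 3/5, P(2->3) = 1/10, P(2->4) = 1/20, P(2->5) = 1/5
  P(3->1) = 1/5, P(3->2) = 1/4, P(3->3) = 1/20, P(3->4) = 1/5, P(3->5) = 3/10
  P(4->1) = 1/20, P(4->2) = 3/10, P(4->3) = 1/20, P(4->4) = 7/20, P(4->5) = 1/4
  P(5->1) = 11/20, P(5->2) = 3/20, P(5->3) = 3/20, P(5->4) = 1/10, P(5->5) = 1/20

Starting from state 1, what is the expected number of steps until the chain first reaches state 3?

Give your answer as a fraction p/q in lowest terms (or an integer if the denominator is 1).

Let h_i = expected steps to first reach 3 from state i.
Boundary: h_3 = 0.
First-step equations for the other states:
  h_1 = 1 + 1/5*h_1 + 3/20*h_2 + 1/5*h_3 + 1/10*h_4 + 7/20*h_5
  h_2 = 1 + 1/20*h_1 + 3/5*h_2 + 1/10*h_3 + 1/20*h_4 + 1/5*h_5
  h_4 = 1 + 1/20*h_1 + 3/10*h_2 + 1/20*h_3 + 7/20*h_4 + 1/4*h_5
  h_5 = 1 + 11/20*h_1 + 3/20*h_2 + 3/20*h_3 + 1/10*h_4 + 1/20*h_5

Substituting h_3 = 0 and rearranging gives the linear system (I - Q) h = 1:
  [4/5, -3/20, -1/10, -7/20] . (h_1, h_2, h_4, h_5) = 1
  [-1/20, 2/5, -1/20, -1/5] . (h_1, h_2, h_4, h_5) = 1
  [-1/20, -3/10, 13/20, -1/4] . (h_1, h_2, h_4, h_5) = 1
  [-11/20, -3/20, -1/10, 19/20] . (h_1, h_2, h_4, h_5) = 1

Solving yields:
  h_1 = 87360/12353
  h_2 = 9140/1123
  h_4 = 107020/12353
  h_5 = 90720/12353

Starting state is 1, so the expected hitting time is h_1 = 87360/12353.

Answer: 87360/12353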